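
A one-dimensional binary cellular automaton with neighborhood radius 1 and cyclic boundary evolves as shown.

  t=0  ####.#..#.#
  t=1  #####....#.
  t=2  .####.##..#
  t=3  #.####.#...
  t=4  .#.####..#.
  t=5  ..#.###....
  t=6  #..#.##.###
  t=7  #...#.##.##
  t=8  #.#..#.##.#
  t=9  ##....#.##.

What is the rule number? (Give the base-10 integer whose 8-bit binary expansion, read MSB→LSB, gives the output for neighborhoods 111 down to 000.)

225

  ###|#  b7=1 t=0,i=0
  ##.|#  b6=1 t=0,i=3
  #.#|#  b5=1 t=0,i=4
  #..|.  b4=0 t=0,i=6
  .##|.  b3=0 t=0,i=10
  .#.|.  b2=0 t=0,i=5
  ..#|.  b1=0 t=0,i=7
  ...|#  b0=1 t=1,i=6
  bits 11100001 = 225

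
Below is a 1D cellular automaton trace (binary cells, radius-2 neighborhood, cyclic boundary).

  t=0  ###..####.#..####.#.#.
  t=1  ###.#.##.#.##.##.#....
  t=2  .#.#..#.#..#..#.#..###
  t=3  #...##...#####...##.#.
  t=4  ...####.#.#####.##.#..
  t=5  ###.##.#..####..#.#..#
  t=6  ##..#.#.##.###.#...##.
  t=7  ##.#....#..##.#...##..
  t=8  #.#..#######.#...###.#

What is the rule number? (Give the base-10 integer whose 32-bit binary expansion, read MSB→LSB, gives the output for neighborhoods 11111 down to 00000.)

  ##### -> #   bit 31 = 1  t=3,i=11
  ####. -> #   bit 30 = 1  t=0,i=7
  ###.# -> .   bit 29 = 0  t=0,i=8
  ###.. -> #   bit 28 = 1  t=0,i=2
  ##.## -> .   bit 27 = 0  t=1,i=13
  ##.#. -> #   bit 26 = 1  t=0,i=9
  ##..# -> .   bit 25 = 0  t=0,i=3
  ##... -> #   bit 24 = 1  t=3,i=6
  #.### -> #   bit 23 = 1  t=0,i=0
  #.##. -> #   bit 22 = 1  t=1,i=6
  #.#.# -> .   bit 21 = 0  t=0,i=18
  #.#.. -> .   bit 20 = 0  t=0,i=10
  #..## -> #   bit 19 = 1  t=0,i=4
  #..#. -> #   bit 18 = 1  t=2,i=5
  #...# -> .   bit 17 = 0  t=3,i=2
  #.... -> #   bit 16 = 1  t=1,i=19
  .#### -> #   bit 15 = 1  t=0,i=6
  .###. -> #   bit 14 = 1  t=0,i=1
  .##.# -> .   bit 13 = 0  t=1,i=7
  .##.. -> #   bit 12 = 1  t=3,i=5
  .#.## -> .   bit 11 = 0  t=0,i=21
  .#.#. -> .   bit 10 = 0  t=0,i=19
  .#..# -> #   bit 9 = 1  t=0,i=11
  .#... -> .   bit 8 = 0  t=1,i=18
  ..### -> .   bit 7 = 0  t=0,i=5
  ..##. -> #   bit 6 = 1  t=3,i=4
  ..#.# -> .   bit 5 = 0  t=2,i=6
  ..#.. -> #   bit 4 = 1  t=2,i=11
  ...## -> #   bit 3 = 1  t=1,i=21
  ...#. -> #   bit 2 = 1  t=7,i=7
  ....# -> #   bit 1 = 1  t=1,i=20
  ..... -> #   bit 0 = 1  t=4,i=0
  bits 11010101110011011101001001011111 = 3587035743

3587035743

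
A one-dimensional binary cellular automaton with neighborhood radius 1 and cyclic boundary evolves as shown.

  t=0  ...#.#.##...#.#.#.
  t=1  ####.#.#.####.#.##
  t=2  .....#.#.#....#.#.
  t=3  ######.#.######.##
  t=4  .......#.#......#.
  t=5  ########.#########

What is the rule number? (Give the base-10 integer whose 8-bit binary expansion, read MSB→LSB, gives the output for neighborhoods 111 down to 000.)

31

  ### -> .   bit 7 = 0  t=1,i=0
  ##. -> .   bit 6 = 0  t=0,i=8
  #.# -> .   bit 5 = 0  t=0,i=4
  #.. -> #   bit 4 = 1  t=0,i=9
  .## -> #   bit 3 = 1  t=0,i=7
  .#. -> #   bit 2 = 1  t=0,i=3
  ..# -> #   bit 1 = 1  t=0,i=2
  ... -> #   bit 0 = 1  t=0,i=0
  bits 00011111 = 31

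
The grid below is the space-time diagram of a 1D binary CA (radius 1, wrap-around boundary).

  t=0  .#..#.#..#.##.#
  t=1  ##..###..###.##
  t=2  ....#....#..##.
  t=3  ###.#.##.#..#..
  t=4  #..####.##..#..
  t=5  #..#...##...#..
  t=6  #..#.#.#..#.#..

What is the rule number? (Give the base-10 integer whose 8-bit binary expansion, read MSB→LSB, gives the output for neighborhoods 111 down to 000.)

45

  ###|.  b7=0 t=1,i=0
  ##.|.  b6=0 t=0,i=12
  #.#|#  b5=1 t=0,i=0
  #..|.  b4=0 t=0,i=2
  .##|#  b3=1 t=0,i=11
  .#.|#  b2=1 t=0,i=1
  ..#|.  b1=0 t=0,i=3
  ...|#  b0=1 t=2,i=0
  bits 00101101 = 45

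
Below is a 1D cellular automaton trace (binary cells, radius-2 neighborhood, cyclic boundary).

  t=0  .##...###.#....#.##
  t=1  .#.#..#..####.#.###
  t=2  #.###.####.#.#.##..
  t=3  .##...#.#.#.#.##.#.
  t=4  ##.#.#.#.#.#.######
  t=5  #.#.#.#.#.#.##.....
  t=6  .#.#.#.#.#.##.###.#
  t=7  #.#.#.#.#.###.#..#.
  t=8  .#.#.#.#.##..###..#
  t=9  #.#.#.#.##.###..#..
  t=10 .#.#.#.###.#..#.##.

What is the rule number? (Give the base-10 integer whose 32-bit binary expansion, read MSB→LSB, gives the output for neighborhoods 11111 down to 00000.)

  #####|.  b31=0 t=4,i=15
  ####.|#  b30=1 t=1,i=11
  ###.#|.  b29=0 t=0,i=8
  ###..|.  b28=0 t=8,i=15
  ##.##|.  b27=0 t=0,i=0
  ##.#.|#  b26=1 t=0,i=9
  ##..#|#  b25=1 t=2,i=17
  ##...|#  b24=1 t=0,i=3
  #.###|#  b23=1 t=1,i=16
  #.##.|#  b22=1 t=0,i=1
  #.#.#|.  b21=0 t=1,i=1
  #.#..|#  b20=1 t=0,i=10
  #..##|#  b19=1 t=1,i=8
  #..#.|.  b18=0 t=1,i=5
  #...#|.  b17=0 t=0,i=4
  #....|#  b16=1 t=0,i=12
  .####|.  b15=0 t=1,i=10
  .###.|.  b14=0 t=0,i=7
  .##.#|#  b13=1 t=0,i=18
  .##..|.  b12=0 t=0,i=2
  .#.##|#  b11=1 t=0,i=16
  .#.#.|#  b10=1 t=1,i=2
  .#..#|#  b9=1 t=1,i=4
  .#...|#  b8=1 t=0,i=11
  ..###|#  b7=1 t=0,i=6
  ..##.|#  b6=1 t=3,i=1
  ..#.#|.  b5=0 t=0,i=15
  ..#..|#  b4=1 t=1,i=6
  ...##|.  b3=0 t=0,i=5
  ...#.|#  b2=1 t=0,i=14
  ....#|.  b1=0 t=0,i=13
  .....|#  b0=1 t=5,i=16
  bits 01000111110110010010111111010101 = 1205415893

1205415893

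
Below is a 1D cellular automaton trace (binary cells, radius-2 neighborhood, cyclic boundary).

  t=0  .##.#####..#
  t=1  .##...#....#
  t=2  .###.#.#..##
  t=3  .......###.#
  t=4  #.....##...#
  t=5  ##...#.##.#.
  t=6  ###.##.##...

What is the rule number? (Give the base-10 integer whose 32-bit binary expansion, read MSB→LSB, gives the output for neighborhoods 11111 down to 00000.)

2170041260

  #####|#  b31=1 t=0,i=6
  ####.|.  b30=0 t=0,i=7
  ###.#|.  b29=0 t=2,i=3
  ###..|.  b28=0 t=0,i=8
  ##.##|.  b27=0 t=0,i=3
  ##.#.|.  b26=0 t=2,i=4
  ##..#|.  b25=0 t=0,i=9
  ##...|#  b24=1 t=1,i=3
  #.###|.  b23=0 t=0,i=4
  #.##.|#  b22=1 t=0,i=1
  #.#.#|.  b21=0 t=2,i=5
  #.#..|#  b20=1 t=2,i=7
  #..##|#  b19=1 t=2,i=9
  #..#.|.  b18=0 t=0,i=10
  #...#|.  b17=0 t=1,i=4
  #....|.  b16=0 t=1,i=8
  .####|.  b15=0 t=0,i=5
  .###.|.  b14=0 t=2,i=2
  .##.#|#  b13=1 t=0,i=2
  .##..|#  b12=1 t=1,i=2
  .#.##|.  b11=0 t=0,i=0
  .#.#.|.  b10=0 t=2,i=6
  .#..#|#  b9=1 t=2,i=8
  .#...|#  b8=1 t=1,i=7
  ..###|#  b7=1 t=3,i=7
  ..##.|.  b6=0 t=2,i=10
  ..#.#|#  b5=1 t=0,i=11
  ..#..|.  b4=0 t=1,i=6
  ...##|#  b3=1 t=3,i=6
  ...#.|#  b2=1 t=1,i=5
  ....#|.  b1=0 t=1,i=9
  .....|.  b0=0 t=3,i=2
  bits 10000001010110000011001110101100 = 2170041260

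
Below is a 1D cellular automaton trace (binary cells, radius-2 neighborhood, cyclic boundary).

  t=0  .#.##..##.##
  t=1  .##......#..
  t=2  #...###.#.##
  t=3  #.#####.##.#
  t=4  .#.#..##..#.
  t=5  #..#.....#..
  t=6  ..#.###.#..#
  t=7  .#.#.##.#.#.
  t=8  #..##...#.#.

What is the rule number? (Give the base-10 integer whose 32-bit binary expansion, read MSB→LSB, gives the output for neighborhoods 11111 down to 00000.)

  #####|.  b31=0 t=3,i=4
  ####.|.  b30=0 t=3,i=5
  ###.#|#  b29=1 t=2,i=6
  ###..|#  b28=1 t=2,i=0
  ##.##|#  b27=1 t=0,i=9
  ##.#.|.  b26=0 t=0,i=0
  ##..#|.  b25=0 t=0,i=5
  ##...|.  b24=0 t=1,i=3
  #.###|.  b23=0 t=2,i=10
  #.##.|.  b22=0 t=0,i=3
  #.#.#|#  b21=1 t=0,i=1
  #.#..|#  b20=1 t=4,i=3
  #..##|.  b19=0 t=0,i=6
  #..#.|#  b18=1 t=4,i=0
  #...#|#  b17=1 t=1,i=11
  #....|#  b16=1 t=1,i=4
  .####|#  b15=1 t=3,i=3
  .###.|#  b14=1 t=2,i=5
  .##.#|.  b13=0 t=0,i=8
  .##..|.  b12=0 t=0,i=4
  .#.##|#  b11=1 t=0,i=2
  .#.#.|.  b10=0 t=4,i=2
  .#..#|.  b9=0 t=4,i=4
  .#...|#  b8=1 t=1,i=10
  ..###|#  b7=1 t=2,i=4
  ..##.|.  b6=0 t=0,i=7
  ..#.#|.  b5=0 t=4,i=1
  ..#..|.  b4=0 t=1,i=9
  ...##|#  b3=1 t=1,i=0
  ...#.|#  b2=1 t=1,i=8
  ....#|.  b1=0 t=1,i=7
  .....|#  b0=1 t=1,i=5
  bits 00111000001101111100100110001101 = 943180173

943180173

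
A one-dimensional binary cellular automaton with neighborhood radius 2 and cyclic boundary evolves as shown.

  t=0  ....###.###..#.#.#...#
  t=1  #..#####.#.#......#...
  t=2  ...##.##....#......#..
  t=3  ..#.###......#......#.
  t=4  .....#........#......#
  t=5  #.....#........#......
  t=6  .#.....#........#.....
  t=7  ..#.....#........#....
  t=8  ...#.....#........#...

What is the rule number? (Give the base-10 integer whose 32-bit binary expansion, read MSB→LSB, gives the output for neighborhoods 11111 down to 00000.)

  ##### -> .   bit 31 = 0  t=1,i=5
  ####. -> #   bit 30 = 1  t=1,i=6
  ###.# -> #   bit 29 = 1  t=0,i=6
  ###.. -> .   bit 28 = 0  t=0,i=10
  ##.## -> #   bit 27 = 1  t=0,i=7
  ##.#. -> .   bit 26 = 0  t=1,i=8
  ##..# -> #   bit 25 = 1  t=0,i=11
  ##... -> .   bit 24 = 0  t=2,i=8
  #.### -> .   bit 23 = 0  t=0,i=8
  #.##. -> #   bit 22 = 1  t=2,i=6
  #.#.# -> .   bit 21 = 0  t=0,i=15
  #.#.. -> .   bit 20 = 0  t=0,i=17
  #..## -> .   bit 19 = 0  t=1,i=2
  #..#. -> .   bit 18 = 0  t=0,i=12
  #...# -> .   bit 17 = 0  t=0,i=19
  #.... -> .   bit 16 = 0  t=0,i=1
  .#### -> #   bit 15 = 1  t=1,i=4
  .###. -> #   bit 14 = 1  t=0,i=5
  .##.# -> #   bit 13 = 1  t=2,i=4
  .##.. -> .   bit 12 = 0  t=2,i=7
  .#.## -> .   bit 11 = 0  t=3,i=3
  .#.#. -> .   bit 10 = 0  t=0,i=14
  .#..# -> .   bit 9 = 0  t=1,i=1
  .#... -> #   bit 8 = 1  t=0,i=0
  ..### -> #   bit 7 = 1  t=0,i=4
  ..##. -> .   bit 6 = 0  t=2,i=3
  ..#.# -> .   bit 5 = 0  t=0,i=13
  ..#.. -> .   bit 4 = 0  t=0,i=21
  ...## -> #   bit 3 = 1  t=0,i=3
  ...#. -> .   bit 2 = 0  t=0,i=20
  ....# -> .   bit 1 = 0  t=0,i=2
  ..... -> .   bit 0 = 0  t=1,i=14
  bits 01101010010000001110000110001000 = 1782636936

1782636936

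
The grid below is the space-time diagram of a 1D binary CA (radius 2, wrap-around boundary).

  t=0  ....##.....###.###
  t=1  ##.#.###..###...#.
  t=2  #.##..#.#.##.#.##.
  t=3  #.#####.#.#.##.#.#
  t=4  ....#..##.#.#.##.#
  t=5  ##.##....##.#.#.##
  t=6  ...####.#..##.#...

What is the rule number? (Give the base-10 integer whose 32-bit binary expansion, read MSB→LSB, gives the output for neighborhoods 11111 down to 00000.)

2272612796

  nb #####: next=#  (t=3,i=4, bit31=1)
  nb ####.: next=.  (t=3,i=5, bit30=0)
  nb ###.#: next=.  (t=0,i=13, bit29=0)
  nb ###..: next=.  (t=0,i=17, bit28=0)
  nb ##.##: next=.  (t=0,i=14, bit27=0)
  nb ##.#.: next=#  (t=1,i=2, bit26=1)
  nb ##..#: next=#  (t=1,i=8, bit25=1)
  nb ##...: next=#  (t=0,i=0, bit24=1)
  nb #.###: next=.  (t=0,i=15, bit23=0)
  nb #.##.: next=#  (t=1,i=0, bit22=1)
  nb #.#.#: next=#  (t=1,i=3, bit21=1)
  nb #.#..: next=#  (t=4,i=17, bit20=1)
  nb #..##: next=.  (t=1,i=9, bit19=0)
  nb #..#.: next=#  (t=2,i=5, bit18=1)
  nb #...#: next=.  (t=1,i=14, bit17=0)
  nb #....: next=#  (t=0,i=1, bit16=1)
  nb .####: next=.  (t=3,i=3, bit15=0)
  nb .###.: next=#  (t=0,i=12, bit14=1)
  nb .##.#: next=.  (t=1,i=1, bit13=0)
  nb .##..: next=#  (t=0,i=5, bit12=1)
  nb .#.##: next=.  (t=1,i=4, bit11=0)
  nb .#.#.: next=.  (t=2,i=7, bit10=0)
  nb .#..#: next=.  (t=4,i=5, bit9=0)
  nb .#...: next=#  (t=4,i=0, bit8=1)
  nb ..###: next=#  (t=0,i=11, bit7=1)
  nb ..##.: next=.  (t=0,i=4, bit6=0)
  nb ..#.#: next=#  (t=1,i=16, bit5=1)
  nb ..#..: next=#  (t=4,i=4, bit4=1)
  nb ...##: next=#  (t=0,i=3, bit3=1)
  nb ...#.: next=#  (t=1,i=15, bit2=1)
  nb ....#: next=.  (t=0,i=2, bit1=0)
  nb .....: next=.  (t=0,i=8, bit0=0)
  bits 10000111011101010101000110111100 = 2272612796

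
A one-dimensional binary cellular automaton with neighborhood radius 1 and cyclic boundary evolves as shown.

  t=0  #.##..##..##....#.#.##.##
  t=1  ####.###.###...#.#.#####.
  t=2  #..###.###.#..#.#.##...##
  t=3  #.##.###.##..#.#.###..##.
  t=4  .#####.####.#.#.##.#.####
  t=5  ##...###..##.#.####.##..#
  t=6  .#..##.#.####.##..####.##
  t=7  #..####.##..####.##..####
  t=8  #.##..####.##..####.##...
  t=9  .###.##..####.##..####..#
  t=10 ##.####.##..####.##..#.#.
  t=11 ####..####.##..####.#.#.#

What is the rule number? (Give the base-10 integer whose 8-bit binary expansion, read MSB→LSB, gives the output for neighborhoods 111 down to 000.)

106

  ### -> .   bit 7 = 0  t=0,i=24
  ##. -> #   bit 6 = 1  t=0,i=0
  #.# -> #   bit 5 = 1  t=0,i=1
  #.. -> .   bit 4 = 0  t=0,i=4
  .## -> #   bit 3 = 1  t=0,i=2
  .#. -> .   bit 2 = 0  t=0,i=16
  ..# -> #   bit 1 = 1  t=0,i=5
  ... -> .   bit 0 = 0  t=0,i=13
  bits 01101010 = 106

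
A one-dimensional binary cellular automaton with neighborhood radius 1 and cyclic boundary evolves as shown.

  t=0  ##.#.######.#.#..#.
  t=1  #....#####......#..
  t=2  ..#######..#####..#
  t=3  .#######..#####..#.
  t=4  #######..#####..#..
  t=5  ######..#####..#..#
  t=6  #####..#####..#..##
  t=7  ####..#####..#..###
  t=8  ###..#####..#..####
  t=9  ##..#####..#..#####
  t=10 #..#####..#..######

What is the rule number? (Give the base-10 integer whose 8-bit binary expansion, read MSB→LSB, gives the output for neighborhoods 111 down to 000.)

139

  [7] ### => #  t=0,i=6
  [6] ##. => .  t=0,i=1
  [5] #.# => .  t=0,i=2
  [4] #.. => .  t=0,i=15
  [3] .## => #  t=0,i=0
  [2] .#. => .  t=0,i=3
  [1] ..# => #  t=0,i=16
  [0] ... => #  t=1,i=2
  bits 10001011 = 139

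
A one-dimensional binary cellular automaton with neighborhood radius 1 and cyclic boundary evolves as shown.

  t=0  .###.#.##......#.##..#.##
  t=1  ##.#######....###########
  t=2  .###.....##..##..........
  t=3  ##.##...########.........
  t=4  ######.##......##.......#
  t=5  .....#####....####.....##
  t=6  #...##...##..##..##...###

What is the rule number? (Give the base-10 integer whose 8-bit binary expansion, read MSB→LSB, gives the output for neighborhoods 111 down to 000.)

  [7] ### => .  t=0,i=2
  [6] ##. => #  t=0,i=3
  [5] #.# => #  t=0,i=0
  [4] #.. => #  t=0,i=9
  [3] .## => #  t=0,i=1
  [2] .#. => #  t=0,i=5
  [1] ..# => #  t=0,i=14
  [0] ... => .  t=0,i=10
  bits 01111110 = 126

126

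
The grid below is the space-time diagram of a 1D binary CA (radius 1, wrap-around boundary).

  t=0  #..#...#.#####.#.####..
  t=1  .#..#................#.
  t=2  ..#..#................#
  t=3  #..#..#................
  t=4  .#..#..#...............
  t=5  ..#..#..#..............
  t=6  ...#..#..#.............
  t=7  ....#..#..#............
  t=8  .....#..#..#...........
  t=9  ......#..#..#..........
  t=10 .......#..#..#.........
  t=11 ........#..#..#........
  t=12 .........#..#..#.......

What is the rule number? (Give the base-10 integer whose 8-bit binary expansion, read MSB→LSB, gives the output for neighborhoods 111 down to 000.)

  ### -> .   bit 7 = 0  t=0,i=10
  ##. -> .   bit 6 = 0  t=0,i=13
  #.# -> .   bit 5 = 0  t=0,i=8
  #.. -> #   bit 4 = 1  t=0,i=1
  .## -> .   bit 3 = 0  t=0,i=9
  .#. -> .   bit 2 = 0  t=0,i=0
  ..# -> .   bit 1 = 0  t=0,i=2
  ... -> .   bit 0 = 0  t=0,i=5
  bits 00010000 = 16

16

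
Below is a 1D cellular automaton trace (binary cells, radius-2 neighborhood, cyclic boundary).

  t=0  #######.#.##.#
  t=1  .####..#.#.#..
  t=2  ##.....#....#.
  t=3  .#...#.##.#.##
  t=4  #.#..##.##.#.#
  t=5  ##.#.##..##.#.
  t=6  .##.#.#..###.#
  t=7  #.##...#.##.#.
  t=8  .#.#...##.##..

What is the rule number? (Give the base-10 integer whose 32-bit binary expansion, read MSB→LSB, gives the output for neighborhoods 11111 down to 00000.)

  ##### -> #   bit 31 = 1  t=0,i=1
  ####. -> .   bit 30 = 0  t=0,i=5
  ###.# -> .   bit 29 = 0  t=0,i=6
  ###.. -> .   bit 28 = 0  t=1,i=4
  ##.## -> .   bit 27 = 0  t=0,i=12
  ##.#. -> #   bit 26 = 1  t=0,i=7
  ##..# -> .   bit 25 = 0  t=1,i=5
  ##... -> .   bit 24 = 0  t=2,i=2
  #.### -> .   bit 23 = 0  t=0,i=13
  #.##. -> .   bit 22 = 0  t=0,i=10
  #.#.# -> .   bit 21 = 0  t=0,i=8
  #.#.. -> .   bit 20 = 0  t=1,i=11
  #..## -> .   bit 19 = 0  t=4,i=4
  #..#. -> .   bit 18 = 0  t=1,i=6
  #...# -> .   bit 17 = 0  t=1,i=13
  #.... -> .   bit 16 = 0  t=2,i=3
  .#### -> .   bit 15 = 0  t=0,i=0
  .###. -> #   bit 14 = 1  t=6,i=10
  .##.# -> #   bit 13 = 1  t=0,i=11
  .##.. -> #   bit 12 = 1  t=2,i=1
  .#.## -> #   bit 11 = 1  t=0,i=9
  .#.#. -> .   bit 10 = 0  t=1,i=8
  .#..# -> #   bit 9 = 1  t=4,i=3
  .#... -> #   bit 8 = 1  t=1,i=12
  ..### -> #   bit 7 = 1  t=1,i=1
  ..##. -> #   bit 6 = 1  t=4,i=5
  ..#.# -> #   bit 5 = 1  t=1,i=7
  ..#.. -> #   bit 4 = 1  t=2,i=7
  ...## -> #   bit 3 = 1  t=1,i=0
  ...#. -> .   bit 2 = 0  t=2,i=6
  ....# -> #   bit 1 = 1  t=2,i=5
  ..... -> .   bit 0 = 0  t=2,i=4
  bits 10000100000000000111101111111010 = 2214624250

2214624250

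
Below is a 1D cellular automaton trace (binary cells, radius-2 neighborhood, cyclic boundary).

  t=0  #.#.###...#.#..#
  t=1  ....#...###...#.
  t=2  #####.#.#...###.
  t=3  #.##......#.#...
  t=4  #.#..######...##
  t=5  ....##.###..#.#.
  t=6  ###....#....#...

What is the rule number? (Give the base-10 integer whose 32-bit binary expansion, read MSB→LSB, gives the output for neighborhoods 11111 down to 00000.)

  ##### -> #   bit 31 = 1  t=2,i=2
  ####. -> #   bit 30 = 1  t=2,i=3
  ###.# -> .   bit 29 = 0  t=2,i=4
  ###.. -> .   bit 28 = 0  t=0,i=6
  ##.## -> .   bit 27 = 0  t=2,i=15
  ##.#. -> .   bit 26 = 0  t=0,i=1
  ##..# -> .   bit 25 = 0  t=5,i=10
  ##... -> .   bit 24 = 0  t=0,i=7
  #.### -> #   bit 23 = 1  t=0,i=4
  #.##. -> #   bit 22 = 1  t=3,i=2
  #.#.# -> .   bit 21 = 0  t=0,i=2
  #.#.. -> .   bit 20 = 0  t=0,i=12
  #..## -> #   bit 19 = 1  t=0,i=14
  #..#. -> .   bit 18 = 0  t=5,i=11
  #...# -> #   bit 17 = 1  t=0,i=8
  #.... -> #   bit 16 = 1  t=1,i=0
  .#### -> .   bit 15 = 0  t=2,i=1
  .###. -> .   bit 14 = 0  t=0,i=5
  .##.# -> .   bit 13 = 0  t=0,i=0
  .##.. -> .   bit 12 = 0  t=3,i=3
  .#.## -> .   bit 11 = 0  t=0,i=3
  .#.#. -> .   bit 10 = 0  t=0,i=11
  .#..# -> .   bit 9 = 0  t=0,i=13
  .#... -> .   bit 8 = 0  t=1,i=5
  ..### -> #   bit 7 = 1  t=1,i=8
  ..##. -> .   bit 6 = 0  t=0,i=15
  ..#.# -> #   bit 5 = 1  t=0,i=10
  ..#.. -> #   bit 4 = 1  t=1,i=4
  ...## -> .   bit 3 = 0  t=1,i=7
  ...#. -> #   bit 2 = 1  t=0,i=9
  ....# -> #   bit 1 = 1  t=1,i=2
  ..... -> #   bit 0 = 1  t=1,i=1
  bits 11000000110010110000000010110111 = 3234529463

3234529463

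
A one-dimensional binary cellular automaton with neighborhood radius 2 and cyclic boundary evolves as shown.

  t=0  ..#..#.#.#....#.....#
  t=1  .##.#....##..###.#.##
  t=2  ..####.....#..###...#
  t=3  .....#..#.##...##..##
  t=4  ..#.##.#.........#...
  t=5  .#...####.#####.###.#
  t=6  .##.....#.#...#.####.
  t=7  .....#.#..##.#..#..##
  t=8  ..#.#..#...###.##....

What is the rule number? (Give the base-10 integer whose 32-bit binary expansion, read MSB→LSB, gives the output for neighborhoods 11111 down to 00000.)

  #####|.  b31=0 t=5,i=12
  ####.|.  b30=0 t=2,i=4
  ###.#|#  b29=1 t=1,i=15
  ###..|#  b28=1 t=2,i=5
  ##.##|.  b27=0 t=1,i=0
  ##.#.|#  b26=1 t=1,i=3
  ##..#|#  b25=1 t=1,i=11
  ##...|.  b24=0 t=2,i=6
  #.###|#  b23=1 t=5,i=10
  #.##.|.  b22=0 t=1,i=1
  #.#.#|.  b21=0 t=0,i=7
  #.#..|#  b20=1 t=0,i=9
  #..##|.  b19=0 t=1,i=12
  #..#.|#  b18=1 t=0,i=1
  #...#|.  b17=0 t=2,i=18
  #....|.  b16=0 t=0,i=11
  .####|.  b15=0 t=2,i=3
  .###.|#  b14=1 t=1,i=14
  .##.#|#  b13=1 t=1,i=2
  .##..|.  b12=0 t=1,i=10
  .#.##|.  b11=0 t=1,i=18
  .#.#.|.  b10=0 t=0,i=6
  .#..#|.  b9=0 t=0,i=0
  .#...|#  b8=1 t=0,i=10
  ..###|.  b7=0 t=1,i=13
  ..##.|.  b6=0 t=1,i=9
  ..#.#|.  b5=0 t=0,i=5
  ..#..|#  b4=1 t=0,i=2
  ...##|.  b3=0 t=1,i=8
  ...#.|#  b2=1 t=0,i=13
  ....#|.  b1=0 t=0,i=12
  .....|#  b0=1 t=0,i=17
  bits 00110110100101000110000100010101 = 915693845

915693845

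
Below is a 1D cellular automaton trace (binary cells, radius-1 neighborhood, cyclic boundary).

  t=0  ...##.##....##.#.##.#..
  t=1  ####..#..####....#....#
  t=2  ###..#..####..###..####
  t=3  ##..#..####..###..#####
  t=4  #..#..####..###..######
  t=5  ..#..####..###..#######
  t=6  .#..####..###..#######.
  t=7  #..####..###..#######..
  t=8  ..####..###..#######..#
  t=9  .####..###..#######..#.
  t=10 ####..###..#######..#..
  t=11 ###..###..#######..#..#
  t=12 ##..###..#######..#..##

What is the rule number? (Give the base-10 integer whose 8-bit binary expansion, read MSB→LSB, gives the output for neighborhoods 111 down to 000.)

139

  nb ###: next=#  (t=1,i=0, bit7=1)
  nb ##.: next=.  (t=0,i=4, bit6=0)
  nb #.#: next=.  (t=0,i=5, bit5=0)
  nb #..: next=.  (t=0,i=8, bit4=0)
  nb .##: next=#  (t=0,i=3, bit3=1)
  nb .#.: next=.  (t=0,i=15, bit2=0)
  nb ..#: next=#  (t=0,i=2, bit1=1)
  nb ...: next=#  (t=0,i=0, bit0=1)
  bits 10001011 = 139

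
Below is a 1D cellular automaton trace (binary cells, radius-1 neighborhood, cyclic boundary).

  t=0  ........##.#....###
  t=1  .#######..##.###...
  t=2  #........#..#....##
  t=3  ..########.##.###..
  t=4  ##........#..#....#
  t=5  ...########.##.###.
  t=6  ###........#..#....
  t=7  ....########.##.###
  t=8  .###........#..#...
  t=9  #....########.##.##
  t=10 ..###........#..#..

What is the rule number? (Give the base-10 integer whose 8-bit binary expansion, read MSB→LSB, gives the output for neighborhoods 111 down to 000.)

  ### -> .   bit 7 = 0  t=0,i=17
  ##. -> .   bit 6 = 0  t=0,i=9
  #.# -> #   bit 5 = 1  t=0,i=10
  #.. -> .   bit 4 = 0  t=0,i=0
  .## -> .   bit 3 = 0  t=0,i=8
  .#. -> #   bit 2 = 1  t=0,i=11
  ..# -> #   bit 1 = 1  t=0,i=7
  ... -> #   bit 0 = 1  t=0,i=1
  bits 00100111 = 39

39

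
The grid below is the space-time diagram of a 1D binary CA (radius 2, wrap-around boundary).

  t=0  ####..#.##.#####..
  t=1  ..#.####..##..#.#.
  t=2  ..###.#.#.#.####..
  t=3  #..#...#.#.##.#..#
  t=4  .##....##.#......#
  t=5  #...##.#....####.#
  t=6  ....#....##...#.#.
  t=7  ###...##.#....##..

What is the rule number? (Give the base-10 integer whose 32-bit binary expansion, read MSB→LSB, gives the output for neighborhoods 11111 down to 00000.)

1250249827

  ##### -> .   bit 31 = 0  t=0,i=13
  ####. -> #   bit 30 = 1  t=0,i=2
  ###.# -> .   bit 29 = 0  t=2,i=4
  ###.. -> .   bit 28 = 0  t=0,i=3
  ##.## -> #   bit 27 = 1  t=0,i=10
  ##.#. -> .   bit 26 = 0  t=2,i=5
  ##..# -> #   bit 25 = 1  t=0,i=4
  ##... -> .   bit 24 = 0  t=2,i=16
  #.### -> #   bit 23 = 1  t=0,i=11
  #.##. -> .   bit 22 = 0  t=0,i=8
  #.#.# -> .   bit 21 = 0  t=2,i=6
  #.#.. -> .   bit 20 = 0  t=1,i=16
  #..## -> .   bit 19 = 0  t=0,i=17
  #..#. -> #   bit 18 = 1  t=0,i=5
  #...# -> .   bit 17 = 0  t=1,i=0
  #.... -> #   bit 16 = 1  t=2,i=17
  .#### -> .   bit 15 = 0  t=0,i=1
  .###. -> #   bit 14 = 1  t=2,i=3
  .##.# -> .   bit 13 = 0  t=0,i=9
  .##.. -> .   bit 12 = 0  t=1,i=11
  .#.## -> #   bit 11 = 1  t=0,i=7
  .#.#. -> #   bit 10 = 1  t=1,i=15
  .#..# -> .   bit 9 = 0  t=3,i=15
  .#... -> .   bit 8 = 0  t=1,i=17
  ..### -> .   bit 7 = 0  t=0,i=0
  ..##. -> #   bit 6 = 1  t=1,i=10
  ..#.# -> #   bit 5 = 1  t=0,i=6
  ..#.. -> .   bit 4 = 0  t=3,i=3
  ...## -> .   bit 3 = 0  t=2,i=1
  ...#. -> .   bit 2 = 0  t=1,i=1
  ....# -> #   bit 1 = 1  t=2,i=0
  ..... -> #   bit 0 = 1  t=4,i=13
  bits 01001010100001010100110001100011 = 1250249827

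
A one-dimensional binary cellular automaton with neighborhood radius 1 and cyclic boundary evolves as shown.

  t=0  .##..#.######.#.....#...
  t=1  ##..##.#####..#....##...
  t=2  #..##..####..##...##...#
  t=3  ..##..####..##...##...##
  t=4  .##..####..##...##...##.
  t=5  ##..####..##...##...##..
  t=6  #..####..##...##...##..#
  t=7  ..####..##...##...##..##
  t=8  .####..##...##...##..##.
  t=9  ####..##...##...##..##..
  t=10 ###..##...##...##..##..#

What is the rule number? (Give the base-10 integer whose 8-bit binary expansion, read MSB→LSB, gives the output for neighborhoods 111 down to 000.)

142

  nb ###: next=#  (t=0,i=8, bit7=1)
  nb ##.: next=.  (t=0,i=2, bit6=0)
  nb #.#: next=.  (t=0,i=6, bit5=0)
  nb #..: next=.  (t=0,i=3, bit4=0)
  nb .##: next=#  (t=0,i=1, bit3=1)
  nb .#.: next=#  (t=0,i=5, bit2=1)
  nb ..#: next=#  (t=0,i=0, bit1=1)
  nb ...: next=.  (t=0,i=16, bit0=0)
  bits 10001110 = 142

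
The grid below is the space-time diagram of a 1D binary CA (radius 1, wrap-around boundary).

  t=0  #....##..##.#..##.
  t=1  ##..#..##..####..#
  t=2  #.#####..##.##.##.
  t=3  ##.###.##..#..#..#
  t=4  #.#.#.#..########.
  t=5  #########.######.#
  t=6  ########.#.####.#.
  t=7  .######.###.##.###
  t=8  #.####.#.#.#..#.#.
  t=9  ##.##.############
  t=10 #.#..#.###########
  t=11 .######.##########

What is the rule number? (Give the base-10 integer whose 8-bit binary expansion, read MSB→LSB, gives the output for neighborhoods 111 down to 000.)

  ### -> #   bit 7 = 1  t=1,i=0
  ##. -> .   bit 6 = 0  t=0,i=6
  #.# -> #   bit 5 = 1  t=0,i=11
  #.. -> #   bit 4 = 1  t=0,i=1
  .## -> .   bit 3 = 0  t=0,i=5
  .#. -> #   bit 2 = 1  t=0,i=0
  ..# -> #   bit 1 = 1  t=0,i=4
  ... -> .   bit 0 = 0  t=0,i=2
  bits 10110110 = 182

182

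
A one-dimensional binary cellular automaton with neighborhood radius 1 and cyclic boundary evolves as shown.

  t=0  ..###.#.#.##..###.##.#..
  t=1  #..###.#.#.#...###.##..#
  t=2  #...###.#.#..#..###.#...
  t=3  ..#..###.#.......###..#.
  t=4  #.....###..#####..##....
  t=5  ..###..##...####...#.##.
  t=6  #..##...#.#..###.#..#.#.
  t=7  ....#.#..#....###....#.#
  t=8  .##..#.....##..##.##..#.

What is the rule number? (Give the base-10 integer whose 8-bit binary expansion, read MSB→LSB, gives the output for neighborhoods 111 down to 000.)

225

  ###|#  b7=1 t=0,i=3
  ##.|#  b6=1 t=0,i=4
  #.#|#  b5=1 t=0,i=5
  #..|.  b4=0 t=0,i=12
  .##|.  b3=0 t=0,i=2
  .#.|.  b2=0 t=0,i=6
  ..#|.  b1=0 t=0,i=1
  ...|#  b0=1 t=0,i=0
  bits 11100001 = 225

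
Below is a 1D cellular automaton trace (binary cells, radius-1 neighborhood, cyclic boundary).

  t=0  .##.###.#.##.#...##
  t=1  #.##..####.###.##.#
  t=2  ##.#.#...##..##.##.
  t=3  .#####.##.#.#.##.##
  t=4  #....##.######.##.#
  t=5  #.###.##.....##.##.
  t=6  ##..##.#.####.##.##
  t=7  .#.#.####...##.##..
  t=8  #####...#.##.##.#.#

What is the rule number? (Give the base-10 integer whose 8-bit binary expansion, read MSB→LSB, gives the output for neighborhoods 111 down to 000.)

  [7] ### => .  t=0,i=5
  [6] ##. => #  t=0,i=2
  [5] #.# => #  t=0,i=0
  [4] #.. => .  t=0,i=14
  [3] .## => .  t=0,i=1
  [2] .#. => #  t=0,i=8
  [1] ..# => #  t=0,i=16
  [0] ... => #  t=0,i=15
  bits 01100111 = 103

103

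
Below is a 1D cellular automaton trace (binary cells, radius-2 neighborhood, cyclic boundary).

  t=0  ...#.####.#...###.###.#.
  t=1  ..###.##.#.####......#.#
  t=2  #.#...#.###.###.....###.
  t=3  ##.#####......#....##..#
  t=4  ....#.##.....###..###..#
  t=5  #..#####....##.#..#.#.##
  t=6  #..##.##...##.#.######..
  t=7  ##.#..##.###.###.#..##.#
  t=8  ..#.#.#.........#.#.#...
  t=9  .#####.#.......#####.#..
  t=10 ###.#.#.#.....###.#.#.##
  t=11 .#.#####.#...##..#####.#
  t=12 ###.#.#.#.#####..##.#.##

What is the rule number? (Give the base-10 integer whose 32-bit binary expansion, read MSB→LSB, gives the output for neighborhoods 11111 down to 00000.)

1416011772

  ##### -> .   bit 31 = 0  t=3,i=5
  ####. -> #   bit 30 = 1  t=0,i=7
  ###.# -> .   bit 29 = 0  t=0,i=8
  ###.. -> #   bit 28 = 1  t=1,i=14
  ##.## -> .   bit 27 = 0  t=0,i=17
  ##.#. -> #   bit 26 = 1  t=0,i=9
  ##..# -> .   bit 25 = 0  t=3,i=21
  ##... -> .   bit 24 = 0  t=1,i=15
  #.### -> .   bit 23 = 0  t=0,i=5
  #.##. -> #   bit 22 = 1  t=1,i=6
  #.#.# -> #   bit 21 = 1  t=1,i=9
  #.#.. -> .   bit 20 = 0  t=0,i=10
  #..## -> .   bit 19 = 0  t=1,i=1
  #..#. -> #   bit 18 = 1  t=4,i=22
  #...# -> #   bit 17 = 1  t=0,i=12
  #.... -> .   bit 16 = 0  t=0,i=0
  .#### -> #   bit 15 = 1  t=0,i=6
  .###. -> .   bit 14 = 0  t=0,i=15
  .##.# -> .   bit 13 = 0  t=1,i=7
  .##.. -> #   bit 12 = 1  t=3,i=20
  .#.## -> #   bit 11 = 1  t=0,i=4
  .#.#. -> #   bit 10 = 1  t=1,i=22
  .#..# -> #   bit 9 = 1  t=1,i=0
  .#... -> #   bit 8 = 1  t=0,i=11
  ..### -> #   bit 7 = 1  t=0,i=14
  ..##. -> #   bit 6 = 1  t=3,i=19
  ..#.# -> #   bit 5 = 1  t=0,i=3
  ..#.. -> #   bit 4 = 1  t=3,i=14
  ...## -> #   bit 3 = 1  t=0,i=13
  ...#. -> #   bit 2 = 1  t=0,i=2
  ....# -> .   bit 1 = 0  t=0,i=1
  ..... -> .   bit 0 = 0  t=1,i=17
  bits 01010100011001101001111111111100 = 1416011772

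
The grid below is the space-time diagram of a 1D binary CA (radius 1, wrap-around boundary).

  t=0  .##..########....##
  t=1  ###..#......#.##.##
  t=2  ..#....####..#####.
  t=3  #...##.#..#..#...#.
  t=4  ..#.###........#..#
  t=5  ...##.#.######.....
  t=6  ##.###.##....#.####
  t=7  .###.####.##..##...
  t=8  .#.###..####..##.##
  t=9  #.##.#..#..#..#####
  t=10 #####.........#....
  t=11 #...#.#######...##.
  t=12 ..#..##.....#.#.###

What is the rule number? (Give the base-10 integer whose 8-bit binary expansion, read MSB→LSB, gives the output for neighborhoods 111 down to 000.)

105

  ###|.  b7=0 t=0,i=6
  ##.|#  b6=1 t=0,i=2
  #.#|#  b5=1 t=0,i=0
  #..|.  b4=0 t=0,i=3
  .##|#  b3=1 t=0,i=1
  .#.|.  b2=0 t=1,i=5
  ..#|.  b1=0 t=0,i=4
  ...|#  b0=1 t=0,i=14
  bits 01101001 = 105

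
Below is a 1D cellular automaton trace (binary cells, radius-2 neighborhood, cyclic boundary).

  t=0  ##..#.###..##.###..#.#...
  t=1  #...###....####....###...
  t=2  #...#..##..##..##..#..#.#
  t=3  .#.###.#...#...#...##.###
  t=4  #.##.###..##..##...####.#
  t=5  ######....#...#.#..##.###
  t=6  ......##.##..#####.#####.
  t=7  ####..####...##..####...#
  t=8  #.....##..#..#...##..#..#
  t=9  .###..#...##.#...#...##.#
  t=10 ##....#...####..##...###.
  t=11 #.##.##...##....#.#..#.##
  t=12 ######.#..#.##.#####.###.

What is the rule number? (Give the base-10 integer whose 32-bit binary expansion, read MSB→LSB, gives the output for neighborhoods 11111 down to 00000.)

768716533

  ##### -> .   bit 31 = 0  t=5,i=0
  ####. -> .   bit 30 = 0  t=1,i=13
  ###.# -> #   bit 29 = 1  t=3,i=5
  ###.. -> .   bit 28 = 0  t=0,i=8
  ##.## -> #   bit 27 = 1  t=0,i=13
  ##.#. -> #   bit 26 = 1  t=3,i=0
  ##..# -> .   bit 25 = 0  t=0,i=2
  ##... -> #   bit 24 = 1  t=1,i=7
  #.### -> #   bit 23 = 1  t=0,i=6
  #.##. -> #   bit 22 = 1  t=2,i=24
  #.#.# -> .   bit 21 = 0  t=3,i=1
  #.#.. -> #   bit 20 = 1  t=0,i=21
  #..## -> .   bit 19 = 0  t=0,i=10
  #..#. -> .   bit 18 = 0  t=0,i=3
  #...# -> .   bit 17 = 0  t=0,i=23
  #.... -> #   bit 16 = 1  t=1,i=8
  .#### -> #   bit 15 = 1  t=1,i=12
  .###. -> .   bit 14 = 0  t=0,i=7
  .##.# -> #   bit 13 = 1  t=0,i=12
  .##.. -> .   bit 12 = 0  t=0,i=1
  .#.## -> #   bit 11 = 1  t=0,i=5
  .#.#. -> #   bit 10 = 1  t=0,i=20
  .#..# -> #   bit 9 = 1  t=2,i=5
  .#... -> .   bit 8 = 0  t=0,i=22
  ..### -> #   bit 7 = 1  t=1,i=4
  ..##. -> #   bit 6 = 1  t=0,i=0
  ..#.# -> #   bit 5 = 1  t=0,i=4
  ..#.. -> #   bit 4 = 1  t=1,i=0
  ...## -> .   bit 3 = 0  t=0,i=24
  ...#. -> #   bit 2 = 1  t=1,i=24
  ....# -> .   bit 1 = 0  t=1,i=9
  ..... -> #   bit 0 = 1  t=6,i=1
  bits 00101101110100011010111011110101 = 768716533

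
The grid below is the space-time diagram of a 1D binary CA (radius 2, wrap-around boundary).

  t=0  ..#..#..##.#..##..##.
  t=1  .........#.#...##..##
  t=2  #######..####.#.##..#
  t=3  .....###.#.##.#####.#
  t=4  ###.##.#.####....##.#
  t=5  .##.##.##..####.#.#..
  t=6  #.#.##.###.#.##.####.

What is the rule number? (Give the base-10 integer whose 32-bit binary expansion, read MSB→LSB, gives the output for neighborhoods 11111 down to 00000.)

  #####|.  b31=0 t=2,i=1
  ####.|#  b30=1 t=2,i=5
  ###.#|#  b29=1 t=2,i=12
  ###..|#  b28=1 t=2,i=6
  ##.##|.  b27=0 t=3,i=13
  ##.#.|.  b26=0 t=0,i=10
  ##..#|#  b25=1 t=0,i=16
  ##...|#  b24=1 t=0,i=20
  #.###|.  b23=0 t=3,i=14
  #.##.|#  b22=1 t=2,i=16
  #.#.#|#  b21=1 t=2,i=14
  #.#..|#  b20=1 t=0,i=11
  #..##|.  b19=0 t=0,i=7
  #..#.|.  b18=0 t=0,i=4
  #...#|.  b17=0 t=0,i=0
  #....|#  b16=1 t=1,i=1
  .####|.  b15=0 t=2,i=0
  .###.|.  b14=0 t=3,i=6
  .##.#|#  b13=1 t=0,i=9
  .##..|#  b12=1 t=0,i=15
  .#.##|#  b11=1 t=2,i=15
  .#.#.|#  b10=1 t=1,i=10
  .#..#|.  b9=0 t=0,i=3
  .#...|#  b8=1 t=1,i=12
  ..###|#  b7=1 t=2,i=9
  ..##.|.  b6=0 t=0,i=8
  ..#.#|#  b5=1 t=1,i=9
  ..#..|.  b4=0 t=0,i=2
  ...##|#  b3=1 t=1,i=14
  ...#.|.  b2=0 t=0,i=1
  ....#|.  b1=0 t=1,i=7
  .....|#  b0=1 t=1,i=2
  bits 01110011011100010011110110101001 = 1936801193

1936801193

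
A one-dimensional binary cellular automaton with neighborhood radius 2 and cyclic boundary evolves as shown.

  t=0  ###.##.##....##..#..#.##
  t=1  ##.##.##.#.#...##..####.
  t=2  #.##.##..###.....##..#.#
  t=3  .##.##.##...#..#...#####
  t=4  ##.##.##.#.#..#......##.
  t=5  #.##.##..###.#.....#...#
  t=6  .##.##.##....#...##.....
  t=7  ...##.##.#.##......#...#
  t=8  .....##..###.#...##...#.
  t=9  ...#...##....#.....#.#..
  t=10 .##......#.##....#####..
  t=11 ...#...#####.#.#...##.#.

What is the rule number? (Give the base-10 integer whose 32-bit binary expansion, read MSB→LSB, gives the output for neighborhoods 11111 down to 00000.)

  [31] ##### => #  t=0,i=0
  [30] ####. => #  t=0,i=1
  [29] ###.# => .  t=0,i=2
  [28] ###.. => .  t=2,i=11
  [27] ##.## => #  t=0,i=3
  [26] ##.#. => .  t=1,i=8
  [25] ##..# => #  t=0,i=15
  [24] ##... => #  t=0,i=9
  [23] #.### => #  t=0,i=22
  [22] #.##. => #  t=0,i=4
  [21] #.#.# => #  t=1,i=9
  [20] #.#.. => #  t=1,i=11
  [19] #..## => #  t=1,i=18
  [18] #..#. => #  t=0,i=16
  [17] #...# => .  t=1,i=13
  [16] #.... => .  t=0,i=10
  [15] .#### => .  t=0,i=23
  [14] .###. => .  t=2,i=10
  [13] .##.# => .  t=0,i=5
  [12] .##.. => .  t=0,i=8
  [11] .#.## => #  t=0,i=21
  [10] .#.#. => #  t=1,i=10
  [9] .#..# => .  t=0,i=18
  [8] .#... => .  t=1,i=12
  [7] ..### => .  t=1,i=19
  [6] ..##. => .  t=0,i=13
  [5] ..#.# => #  t=0,i=20
  [4] ..#.. => .  t=0,i=17
  [3] ...## => .  t=0,i=12
  [2] ...#. => #  t=3,i=11
  [1] ....# => #  t=0,i=11
  [0] ..... => .  t=2,i=14
  bits 11001011111111000000110000100110 = 3422293030

3422293030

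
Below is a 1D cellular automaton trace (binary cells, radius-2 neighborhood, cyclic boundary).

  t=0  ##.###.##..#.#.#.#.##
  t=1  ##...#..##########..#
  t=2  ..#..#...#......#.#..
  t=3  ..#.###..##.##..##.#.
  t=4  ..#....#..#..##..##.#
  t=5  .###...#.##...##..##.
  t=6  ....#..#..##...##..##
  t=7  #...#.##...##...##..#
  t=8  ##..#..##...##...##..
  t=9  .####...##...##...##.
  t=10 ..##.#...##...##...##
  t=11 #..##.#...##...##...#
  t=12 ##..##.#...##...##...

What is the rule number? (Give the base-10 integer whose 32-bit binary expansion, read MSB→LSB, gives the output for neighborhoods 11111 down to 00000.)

1730458929

  [31] ##### => .  t=1,i=10
  [30] ####. => #  t=0,i=0
  [29] ###.# => #  t=0,i=1
  [28] ###.. => .  t=1,i=1
  [27] ##.## => .  t=0,i=2
  [26] ##.#. => #  t=3,i=18
  [25] ##..# => #  t=0,i=9
  [24] ##... => #  t=1,i=2
  [23] #.### => .  t=0,i=3
  [22] #.##. => .  t=0,i=7
  [21] #.#.# => #  t=0,i=13
  [20] #.#.. => .  t=2,i=18
  [19] #..## => .  t=1,i=7
  [18] #..#. => #  t=0,i=10
  [17] #...# => .  t=1,i=3
  [16] #.... => .  t=2,i=11
  [15] .#### => #  t=0,i=20
  [14] .###. => .  t=0,i=4
  [13] .##.# => #  t=3,i=10
  [12] .##.. => #  t=0,i=8
  [11] .#.## => .  t=0,i=18
  [10] .#.#. => #  t=0,i=12
  [9] .#..# => .  t=1,i=6
  [8] .#... => #  t=2,i=6
  [7] ..### => .  t=1,i=8
  [6] ..##. => .  t=3,i=9
  [5] ..#.# => #  t=0,i=11
  [4] ..#.. => #  t=1,i=5
  [3] ...## => .  t=5,i=13
  [2] ...#. => .  t=1,i=4
  [1] ....# => .  t=2,i=0
  [0] ..... => #  t=2,i=12
  bits 01100111001001001011010100110001 = 1730458929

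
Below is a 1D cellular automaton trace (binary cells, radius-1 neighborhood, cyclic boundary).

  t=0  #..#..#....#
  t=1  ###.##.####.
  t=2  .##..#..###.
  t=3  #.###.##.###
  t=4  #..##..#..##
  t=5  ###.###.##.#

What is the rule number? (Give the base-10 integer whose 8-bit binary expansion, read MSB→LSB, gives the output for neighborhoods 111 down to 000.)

211

  nb ###: next=#  (t=1,i=1, bit7=1)
  nb ##.: next=#  (t=0,i=0, bit6=1)
  nb #.#: next=.  (t=1,i=3, bit5=0)
  nb #..: next=#  (t=0,i=1, bit4=1)
  nb .##: next=.  (t=0,i=11, bit3=0)
  nb .#.: next=.  (t=0,i=3, bit2=0)
  nb ..#: next=#  (t=0,i=2, bit1=1)
  nb ...: next=#  (t=0,i=8, bit0=1)
  bits 11010011 = 211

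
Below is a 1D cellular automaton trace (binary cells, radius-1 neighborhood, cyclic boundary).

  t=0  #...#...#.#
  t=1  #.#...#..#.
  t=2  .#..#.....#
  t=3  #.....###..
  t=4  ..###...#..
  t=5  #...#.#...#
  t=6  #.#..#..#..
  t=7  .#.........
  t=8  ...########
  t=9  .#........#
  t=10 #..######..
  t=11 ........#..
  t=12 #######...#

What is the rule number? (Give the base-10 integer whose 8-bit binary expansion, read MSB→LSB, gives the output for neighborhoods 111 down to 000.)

  [7] ### => .  t=3,i=7
  [6] ##. => #  t=0,i=0
  [5] #.# => #  t=0,i=9
  [4] #.. => .  t=0,i=1
  [3] .## => .  t=0,i=10
  [2] .#. => .  t=0,i=4
  [1] ..# => .  t=0,i=3
  [0] ... => #  t=0,i=2
  bits 01100001 = 97

97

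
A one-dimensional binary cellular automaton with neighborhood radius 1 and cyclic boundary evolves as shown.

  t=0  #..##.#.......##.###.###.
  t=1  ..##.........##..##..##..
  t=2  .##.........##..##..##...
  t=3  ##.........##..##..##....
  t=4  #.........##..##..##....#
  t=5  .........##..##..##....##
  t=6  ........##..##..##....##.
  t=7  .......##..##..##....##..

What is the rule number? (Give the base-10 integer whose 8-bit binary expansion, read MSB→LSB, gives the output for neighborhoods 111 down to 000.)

138

  [7] ### => #  t=0,i=18
  [6] ##. => .  t=0,i=4
  [5] #.# => .  t=0,i=5
  [4] #.. => .  t=0,i=1
  [3] .## => #  t=0,i=3
  [2] .#. => .  t=0,i=0
  [1] ..# => #  t=0,i=2
  [0] ... => .  t=0,i=8
  bits 10001010 = 138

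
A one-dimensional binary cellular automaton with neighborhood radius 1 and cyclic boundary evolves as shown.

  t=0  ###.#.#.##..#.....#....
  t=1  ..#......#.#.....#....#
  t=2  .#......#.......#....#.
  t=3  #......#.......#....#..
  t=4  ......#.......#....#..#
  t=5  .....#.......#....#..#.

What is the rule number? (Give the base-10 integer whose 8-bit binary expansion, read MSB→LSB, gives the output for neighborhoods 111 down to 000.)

  ###|.  b7=0 t=0,i=1
  ##.|#  b6=1 t=0,i=2
  #.#|.  b5=0 t=0,i=3
  #..|.  b4=0 t=0,i=10
  .##|.  b3=0 t=0,i=0
  .#.|.  b2=0 t=0,i=4
  ..#|#  b1=1 t=0,i=11
  ...|.  b0=0 t=0,i=14
  bits 01000010 = 66

66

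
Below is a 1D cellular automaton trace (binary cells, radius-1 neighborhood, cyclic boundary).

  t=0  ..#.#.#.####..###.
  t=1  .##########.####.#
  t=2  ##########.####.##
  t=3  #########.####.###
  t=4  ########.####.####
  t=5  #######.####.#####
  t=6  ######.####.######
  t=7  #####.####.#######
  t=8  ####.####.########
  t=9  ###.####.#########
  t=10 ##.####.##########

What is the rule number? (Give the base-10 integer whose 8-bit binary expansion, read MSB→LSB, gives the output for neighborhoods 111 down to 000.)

190

  [7] ### => #  t=0,i=9
  [6] ##. => .  t=0,i=11
  [5] #.# => #  t=0,i=3
  [4] #.. => #  t=0,i=12
  [3] .## => #  t=0,i=8
  [2] .#. => #  t=0,i=2
  [1] ..# => #  t=0,i=1
  [0] ... => .  t=0,i=0
  bits 10111110 = 190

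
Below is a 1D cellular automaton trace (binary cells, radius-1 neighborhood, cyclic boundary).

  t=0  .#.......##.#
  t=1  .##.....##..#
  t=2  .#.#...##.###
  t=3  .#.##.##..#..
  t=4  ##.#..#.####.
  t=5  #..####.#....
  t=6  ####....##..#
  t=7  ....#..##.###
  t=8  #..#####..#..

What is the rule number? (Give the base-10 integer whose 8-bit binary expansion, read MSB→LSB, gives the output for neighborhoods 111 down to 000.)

30

  [7] ### => .  t=2,i=11
  [6] ##. => .  t=0,i=10
  [5] #.# => .  t=0,i=0
  [4] #.. => #  t=0,i=2
  [3] .## => #  t=0,i=9
  [2] .#. => #  t=0,i=1
  [1] ..# => #  t=0,i=8
  [0] ... => .  t=0,i=3
  bits 00011110 = 30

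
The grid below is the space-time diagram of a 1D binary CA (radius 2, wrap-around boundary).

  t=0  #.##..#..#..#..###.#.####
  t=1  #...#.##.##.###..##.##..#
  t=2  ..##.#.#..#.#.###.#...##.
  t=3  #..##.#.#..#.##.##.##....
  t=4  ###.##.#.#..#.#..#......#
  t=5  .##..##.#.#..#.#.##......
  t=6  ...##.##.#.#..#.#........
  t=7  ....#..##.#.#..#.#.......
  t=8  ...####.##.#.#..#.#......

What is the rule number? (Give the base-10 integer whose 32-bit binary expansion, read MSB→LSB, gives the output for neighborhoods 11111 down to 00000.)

1988767508

  [31] ##### => .  t=0,i=23
  [30] ####. => #  t=0,i=24
  [29] ###.# => #  t=0,i=0
  [28] ###.. => #  t=1,i=14
  [27] ##.## => .  t=0,i=1
  [26] ##.#. => #  t=0,i=18
  [25] ##..# => #  t=0,i=4
  [24] ##... => .  t=1,i=1
  [23] #.### => #  t=0,i=21
  [22] #.##. => .  t=0,i=2
  [21] #.#.# => .  t=0,i=19
  [20] #.#.. => .  t=2,i=7
  [19] #..## => #  t=0,i=14
  [18] #..#. => .  t=0,i=5
  [17] #...# => #  t=1,i=2
  [16] #.... => .  t=3,i=22
  [15] .#### => .  t=0,i=22
  [14] .###. => .  t=0,i=16
  [13] .##.# => #  t=1,i=7
  [12] .##.. => .  t=0,i=3
  [11] .#.## => #  t=0,i=20
  [10] .#.#. => #  t=2,i=6
  [9] .#..# => #  t=0,i=7
  [8] .#... => #  t=2,i=19
  [7] ..### => .  t=0,i=15
  [6] ..##. => .  t=1,i=17
  [5] ..#.# => .  t=1,i=4
  [4] ..#.. => #  t=0,i=6
  [3] ...## => .  t=2,i=1
  [2] ...#. => #  t=1,i=3
  [1] ....# => .  t=3,i=23
  [0] ..... => .  t=4,i=20
  bits 01110110100010100010111100010100 = 1988767508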